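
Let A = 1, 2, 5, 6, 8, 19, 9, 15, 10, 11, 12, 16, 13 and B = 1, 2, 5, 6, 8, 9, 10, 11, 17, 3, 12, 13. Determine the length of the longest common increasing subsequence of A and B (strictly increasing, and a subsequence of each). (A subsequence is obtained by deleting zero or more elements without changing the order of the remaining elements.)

A longest common strictly increasing subsequence is 1, 2, 5, 6, 8, 9, 10, 11, 12, 13 (length 10); it appears in order in both A and B, and no longer such subsequence exists.

10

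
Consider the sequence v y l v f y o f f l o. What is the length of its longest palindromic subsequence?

5

One longest palindromic subsequence is lfffl (positions 3,5,8,9,10); it reads the same forward and backward, and the interval DP gives dp[1][11] = 5.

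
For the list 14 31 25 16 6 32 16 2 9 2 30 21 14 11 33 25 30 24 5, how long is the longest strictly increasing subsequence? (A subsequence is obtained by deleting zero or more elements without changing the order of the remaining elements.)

One longest increasing subsequence is 14, 16, 21, 25, 30 (positions 1,4,12,16,17), of length 5; no longer one exists.

5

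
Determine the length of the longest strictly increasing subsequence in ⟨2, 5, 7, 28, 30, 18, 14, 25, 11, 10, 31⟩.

Let dp[i] be the longest increasing subsequence ending at position i. Then dp = [1, 2, 3, 4, 5, 4, 4, 5, 4, 4, 6].
The maximum is 6; one witness is 2, 5, 7, 28, 30, 31 at positions 1,2,3,4,5,11.

6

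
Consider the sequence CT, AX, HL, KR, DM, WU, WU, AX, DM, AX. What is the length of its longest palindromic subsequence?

One longest palindromic subsequence is AX DM WU WU DM AX (positions 2,5,6,7,9,10); it reads the same forward and backward, and the interval DP gives dp[1][10] = 6.

6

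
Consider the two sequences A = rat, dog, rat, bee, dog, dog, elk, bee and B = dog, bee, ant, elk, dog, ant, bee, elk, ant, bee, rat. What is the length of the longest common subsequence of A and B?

A longest common subsequence is dog, bee, dog, elk, bee (length 5); the LCS DP confirms no longer common subsequence exists.

5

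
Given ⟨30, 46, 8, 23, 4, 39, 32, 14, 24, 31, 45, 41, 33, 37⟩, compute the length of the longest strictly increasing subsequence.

Let dp[i] be the longest increasing subsequence ending at position i. Then dp = [1, 2, 1, 2, 1, 3, 3, 2, 3, 4, 5, 5, 5, 6].
The maximum is 6; one witness is 8, 23, 24, 31, 33, 37 at positions 3,4,9,10,13,14.

6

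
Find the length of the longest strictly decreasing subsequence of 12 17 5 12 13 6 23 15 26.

3

Scanning left to right, the best length ending at each element is: 12→1, 17→1, 5→2, 12→2, 13→2, 6→3, 23→1, 15→2, 26→1.
So the longest decreasing subsequence has length 3, e.g. 17, 12, 6.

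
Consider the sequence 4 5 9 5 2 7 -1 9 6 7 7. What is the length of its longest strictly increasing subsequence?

Let dp[i] be the longest increasing subsequence ending at position i. Then dp = [1, 2, 3, 2, 1, 3, 1, 4, 3, 4, 4].
The maximum is 4; one witness is 4, 5, 7, 9 at positions 1,2,6,8.

4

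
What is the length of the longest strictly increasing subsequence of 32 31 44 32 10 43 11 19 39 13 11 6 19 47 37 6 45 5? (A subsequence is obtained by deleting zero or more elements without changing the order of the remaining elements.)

Let dp[i] be the longest increasing subsequence ending at position i. Then dp = [1, 1, 2, 2, 1, 3, 2, 3, 4, 3, 2, 1, 4, 5, 5, 1, 6, 1].
The maximum is 6; one witness is 10, 11, 13, 19, 37, 45 at positions 5,7,10,13,15,17.

6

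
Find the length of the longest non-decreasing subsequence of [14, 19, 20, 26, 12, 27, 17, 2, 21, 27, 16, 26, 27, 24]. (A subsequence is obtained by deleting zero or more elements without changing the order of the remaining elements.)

7

Scanning left to right, the best length ending at each element is: 14→1, 19→2, 20→3, 26→4, 12→1, 27→5, 17→2, 2→1, 21→4, 27→6, 16→2, 26→5, 27→7, 24→5.
So the longest non-decreasing subsequence has length 7, e.g. 14, 19, 20, 26, 27, 27, 27.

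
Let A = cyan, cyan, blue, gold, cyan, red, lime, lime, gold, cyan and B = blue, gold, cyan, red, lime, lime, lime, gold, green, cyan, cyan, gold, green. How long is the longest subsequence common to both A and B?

A longest common subsequence is blue, gold, cyan, red, lime, lime, gold, cyan (length 8); the LCS DP confirms no longer common subsequence exists.

8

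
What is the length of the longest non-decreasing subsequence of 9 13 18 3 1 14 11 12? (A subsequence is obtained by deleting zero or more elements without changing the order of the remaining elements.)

Scanning left to right, the best length ending at each element is: 9→1, 13→2, 18→3, 3→1, 1→1, 14→3, 11→2, 12→3.
So the longest non-decreasing subsequence has length 3, e.g. 9, 13, 18.

3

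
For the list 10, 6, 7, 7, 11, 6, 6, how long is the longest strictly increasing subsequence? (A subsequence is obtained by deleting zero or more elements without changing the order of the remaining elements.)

3

Scanning left to right, the best length ending at each element is: 10→1, 6→1, 7→2, 7→2, 11→3, 6→1, 6→1.
So the longest increasing subsequence has length 3, e.g. 6, 7, 11.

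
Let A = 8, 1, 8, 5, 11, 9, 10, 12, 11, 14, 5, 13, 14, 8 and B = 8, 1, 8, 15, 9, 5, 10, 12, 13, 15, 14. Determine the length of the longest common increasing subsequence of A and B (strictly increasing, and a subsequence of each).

A longest common strictly increasing subsequence is 1, 8, 9, 10, 12, 13, 14 (length 7); it appears in order in both A and B, and no longer such subsequence exists.

7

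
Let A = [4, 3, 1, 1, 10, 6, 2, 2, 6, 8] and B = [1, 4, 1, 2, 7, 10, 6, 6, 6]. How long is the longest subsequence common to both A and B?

A longest common subsequence is 4, 1, 10, 6, 6 (length 5); the LCS DP confirms no longer common subsequence exists.

5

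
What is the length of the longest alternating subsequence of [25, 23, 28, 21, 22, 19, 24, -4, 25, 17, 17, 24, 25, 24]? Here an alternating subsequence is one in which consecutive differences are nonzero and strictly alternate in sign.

Track the best alternating length ending on an up-step vs a down-step at each position: up/down = 1/1, 1/2, 3/1, 1/4, 5/4, 1/6, 7/4, 1/8, 9/4, 9/10, 9/10, 11/10, 11/4, 11/12.
The maximum over both is 12; one such subsequence is 25, 23, 28, 21, 22, 19, 24, -4, 25, 17, 25, 24.

12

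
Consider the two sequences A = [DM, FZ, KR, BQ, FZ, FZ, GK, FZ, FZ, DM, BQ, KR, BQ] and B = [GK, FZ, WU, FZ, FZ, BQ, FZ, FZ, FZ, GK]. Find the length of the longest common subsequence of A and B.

Backtracking the LCS table gives one alignment: FZ (A2,B5) → BQ (A4,B6) → FZ (A5,B8) → FZ (A6,B9) → GK (A7,B10).
So the longest common subsequence has length 5.

5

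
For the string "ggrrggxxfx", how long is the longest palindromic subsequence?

6

Using dp[i][j] = 2 + dp[i+1][j−1] if the ends match, else max(dp[i+1][j], dp[i][j−1]):
dp[1][10] = 6. A witness is ggrrgg at positions 1,2,3,4,5,6.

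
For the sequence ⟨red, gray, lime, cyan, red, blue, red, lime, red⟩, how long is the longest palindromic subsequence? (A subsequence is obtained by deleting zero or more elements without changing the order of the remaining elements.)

7

Using dp[i][j] = 2 + dp[i+1][j−1] if the ends match, else max(dp[i+1][j], dp[i][j−1]):
dp[1][9] = 7. A witness is red lime red blue red lime red at positions 1,3,5,6,7,8,9.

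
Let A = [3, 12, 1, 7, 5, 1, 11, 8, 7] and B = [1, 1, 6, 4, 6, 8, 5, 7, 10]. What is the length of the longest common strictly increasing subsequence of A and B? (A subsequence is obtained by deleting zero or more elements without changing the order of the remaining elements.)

3

For each value that appears in both, track the longest common increasing run ending there.
The best achievable length is 3; one witness is 1, 5, 7 (A-positions 3,5,9, B-positions 1,7,8).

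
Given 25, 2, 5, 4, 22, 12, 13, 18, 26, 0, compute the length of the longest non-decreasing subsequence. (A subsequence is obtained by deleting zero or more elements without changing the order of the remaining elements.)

One longest non-decreasing subsequence is 2, 5, 12, 13, 18, 26 (positions 2,3,6,7,8,9), of length 6; no longer one exists.

6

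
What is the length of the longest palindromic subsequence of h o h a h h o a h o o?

8

Using dp[i][j] = 2 + dp[i+1][j−1] if the ends match, else max(dp[i+1][j], dp[i][j−1]):
dp[1][11] = 8. A witness is ohahhaho at positions 2,3,4,5,6,8,9,11.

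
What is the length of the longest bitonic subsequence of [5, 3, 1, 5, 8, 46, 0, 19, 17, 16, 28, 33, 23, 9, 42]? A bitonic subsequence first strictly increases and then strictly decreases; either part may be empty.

8

One longest bitonic subsequence is 3, 5, 8, 46, 19, 17, 16, 9 (positions 2,4,5,6,8,9,10,14): it rises to 46 then falls. Length 8 is optimal.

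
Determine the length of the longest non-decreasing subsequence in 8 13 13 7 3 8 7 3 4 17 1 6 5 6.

5

Let dp[i] be the longest non-decreasing subsequence ending at position i. Then dp = [1, 2, 3, 1, 1, 2, 2, 2, 3, 4, 1, 4, 4, 5].
The maximum is 5; one witness is 3, 3, 4, 6, 6 at positions 5,8,9,12,14.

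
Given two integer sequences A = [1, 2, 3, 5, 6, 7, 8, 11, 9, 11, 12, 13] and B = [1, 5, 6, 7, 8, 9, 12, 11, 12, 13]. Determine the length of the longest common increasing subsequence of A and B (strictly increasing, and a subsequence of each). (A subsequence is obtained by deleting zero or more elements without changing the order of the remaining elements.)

9

For each value that appears in both, track the longest common increasing run ending there.
The best achievable length is 9; one witness is 1, 5, 6, 7, 8, 9, 11, 12, 13 (A-positions 1,4,5,6,7,9,10,11,12, B-positions 1,2,3,4,5,6,8,9,10).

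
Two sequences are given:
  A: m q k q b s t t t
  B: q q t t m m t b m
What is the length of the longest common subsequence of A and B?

A longest common subsequence is qqttt (length 5); the LCS DP confirms no longer common subsequence exists.

5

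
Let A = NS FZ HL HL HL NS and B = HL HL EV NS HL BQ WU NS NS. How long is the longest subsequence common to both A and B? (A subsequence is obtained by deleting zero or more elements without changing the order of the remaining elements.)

4

A longest common subsequence is HL, HL, HL, NS (length 4); the LCS DP confirms no longer common subsequence exists.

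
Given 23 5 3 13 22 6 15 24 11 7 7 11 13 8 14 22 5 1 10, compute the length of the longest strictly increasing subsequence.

7

Let dp[i] be the longest increasing subsequence ending at position i. Then dp = [1, 1, 1, 2, 3, 2, 3, 4, 3, 3, 3, 4, 5, 4, 6, 7, 2, 1, 5].
The maximum is 7; one witness is 5, 6, 7, 11, 13, 14, 22 at positions 2,6,10,12,13,15,16.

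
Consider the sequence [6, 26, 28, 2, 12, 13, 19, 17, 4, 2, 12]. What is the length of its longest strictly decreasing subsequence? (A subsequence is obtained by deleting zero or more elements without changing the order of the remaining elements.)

5

One longest decreasing subsequence is 26, 19, 17, 4, 2 (positions 2,7,8,9,10), of length 5; no longer one exists.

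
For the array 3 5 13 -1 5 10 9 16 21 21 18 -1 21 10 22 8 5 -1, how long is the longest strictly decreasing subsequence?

6

Let dp[i] be the longest decreasing subsequence ending at position i. Then dp = [1, 1, 1, 2, 2, 2, 3, 1, 1, 1, 2, 4, 1, 3, 1, 4, 5, 6].
The maximum is 6; one witness is 13, 10, 9, 8, 5, -1 at positions 3,6,7,16,17,18.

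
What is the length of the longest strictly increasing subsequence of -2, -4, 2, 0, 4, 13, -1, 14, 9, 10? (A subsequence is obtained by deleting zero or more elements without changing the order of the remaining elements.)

5

Let dp[i] be the longest increasing subsequence ending at position i. Then dp = [1, 1, 2, 2, 3, 4, 2, 5, 4, 5].
The maximum is 5; one witness is -2, 2, 4, 13, 14 at positions 1,3,5,6,8.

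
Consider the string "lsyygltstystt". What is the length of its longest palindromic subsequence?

One longest palindromic subsequence is sytstys (positions 2,3,7,8,9,10,11); it reads the same forward and backward, and the interval DP gives dp[1][13] = 7.

7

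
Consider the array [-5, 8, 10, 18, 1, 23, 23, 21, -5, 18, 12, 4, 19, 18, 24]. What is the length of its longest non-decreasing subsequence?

Let dp[i] be the longest non-decreasing subsequence ending at position i. Then dp = [1, 2, 3, 4, 2, 5, 6, 5, 2, 5, 4, 3, 6, 6, 7].
The maximum is 7; one witness is -5, 8, 10, 18, 23, 23, 24 at positions 1,2,3,4,6,7,15.

7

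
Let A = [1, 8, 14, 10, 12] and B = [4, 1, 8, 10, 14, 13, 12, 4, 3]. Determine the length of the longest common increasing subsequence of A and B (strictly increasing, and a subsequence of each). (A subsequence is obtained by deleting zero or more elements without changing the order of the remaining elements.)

For each value that appears in both, track the longest common increasing run ending there.
The best achievable length is 4; one witness is 1, 8, 10, 12 (A-positions 1,2,4,5, B-positions 2,3,4,7).

4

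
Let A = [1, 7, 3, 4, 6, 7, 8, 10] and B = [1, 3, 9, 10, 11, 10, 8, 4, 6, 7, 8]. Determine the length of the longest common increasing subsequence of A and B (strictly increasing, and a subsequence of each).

A longest common strictly increasing subsequence is 1, 3, 4, 6, 7, 8 (length 6); it appears in order in both A and B, and no longer such subsequence exists.

6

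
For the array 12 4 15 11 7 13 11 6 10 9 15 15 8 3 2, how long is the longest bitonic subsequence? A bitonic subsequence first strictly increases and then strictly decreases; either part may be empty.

One longest bitonic subsequence is 12, 15, 13, 11, 10, 9, 8, 3, 2 (positions 1,3,6,7,9,10,13,14,15): it rises to 15 then falls. Length 9 is optimal.

9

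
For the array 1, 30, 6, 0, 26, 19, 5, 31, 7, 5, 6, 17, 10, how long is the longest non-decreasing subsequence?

5

Let dp[i] be the longest non-decreasing subsequence ending at position i. Then dp = [1, 2, 2, 1, 3, 3, 2, 4, 3, 3, 4, 5, 5].
The maximum is 5; one witness is 1, 5, 5, 6, 17 at positions 1,7,10,11,12.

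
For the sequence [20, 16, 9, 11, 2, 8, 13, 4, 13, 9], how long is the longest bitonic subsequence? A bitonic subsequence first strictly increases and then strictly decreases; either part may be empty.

Let inc[i] be the LIS ending at i and dec[i] the longest strictly decreasing subsequence starting at i. inc = [1, 1, 1, 2, 1, 2, 3, 2, 3, 3], dec = [5, 4, 3, 3, 1, 2, 2, 1, 2, 1].
max_i inc[i]+dec[i]−1 = 5, with one witness 20, 16, 11, 8, 4.

5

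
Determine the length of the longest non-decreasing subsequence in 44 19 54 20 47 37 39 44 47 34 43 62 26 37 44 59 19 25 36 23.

7

One longest non-decreasing subsequence is 19, 20, 37, 39, 44, 47, 62 (positions 2,4,6,7,8,9,12), of length 7; no longer one exists.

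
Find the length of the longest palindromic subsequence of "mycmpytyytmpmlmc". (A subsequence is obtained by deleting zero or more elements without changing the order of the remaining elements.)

10

Using dp[i][j] = 2 + dp[i+1][j−1] if the ends match, else max(dp[i+1][j], dp[i][j−1]):
dp[1][16] = 10. A witness is cmptyytpmc at positions 3,4,5,7,8,9,10,12,15,16.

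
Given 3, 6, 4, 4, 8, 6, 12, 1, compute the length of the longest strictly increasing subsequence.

Let dp[i] be the longest increasing subsequence ending at position i. Then dp = [1, 2, 2, 2, 3, 3, 4, 1].
The maximum is 4; one witness is 3, 6, 8, 12 at positions 1,2,5,7.

4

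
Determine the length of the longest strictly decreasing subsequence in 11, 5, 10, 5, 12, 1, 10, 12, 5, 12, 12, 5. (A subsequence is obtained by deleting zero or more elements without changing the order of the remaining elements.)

Scanning left to right, the best length ending at each element is: 11→1, 5→2, 10→2, 5→3, 12→1, 1→4, 10→2, 12→1, 5→3, 12→1, 12→1, 5→3.
So the longest decreasing subsequence has length 4, e.g. 11, 10, 5, 1.

4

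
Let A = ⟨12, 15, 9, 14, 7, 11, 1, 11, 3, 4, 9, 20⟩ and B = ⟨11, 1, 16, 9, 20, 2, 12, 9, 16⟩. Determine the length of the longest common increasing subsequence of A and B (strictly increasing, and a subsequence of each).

3

For each value that appears in both, track the longest common increasing run ending there.
The best achievable length is 3; one witness is 1, 9, 20 (A-positions 7,11,12, B-positions 2,4,5).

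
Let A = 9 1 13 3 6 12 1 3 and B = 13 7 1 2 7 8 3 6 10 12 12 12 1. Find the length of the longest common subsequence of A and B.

5

A longest common subsequence is 1, 3, 6, 12, 1 (length 5); the LCS DP confirms no longer common subsequence exists.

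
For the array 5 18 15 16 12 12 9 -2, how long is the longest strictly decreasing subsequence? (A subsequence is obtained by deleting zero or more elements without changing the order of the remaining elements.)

5

Scanning left to right, the best length ending at each element is: 5→1, 18→1, 15→2, 16→2, 12→3, 12→3, 9→4, -2→5.
So the longest decreasing subsequence has length 5, e.g. 18, 15, 12, 9, -2.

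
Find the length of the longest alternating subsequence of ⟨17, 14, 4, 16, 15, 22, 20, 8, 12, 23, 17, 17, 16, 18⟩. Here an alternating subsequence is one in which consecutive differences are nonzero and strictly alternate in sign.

Track the best alternating length ending on an up-step vs a down-step at each position: up/down = 1/1, 1/2, 1/2, 3/2, 3/4, 5/1, 5/6, 3/6, 7/6, 7/1, 7/8, 7/8, 7/8, 9/8.
The maximum over both is 9; one such subsequence is 17, 14, 16, 15, 22, 20, 23, 17, 18.

9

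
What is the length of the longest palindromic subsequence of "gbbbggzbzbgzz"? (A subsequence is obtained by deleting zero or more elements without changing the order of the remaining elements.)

8

Using dp[i][j] = 2 + dp[i+1][j−1] if the ends match, else max(dp[i+1][j], dp[i][j−1]):
dp[1][13] = 8. A witness is gbbggbbg at positions 1,2,4,5,6,8,10,11.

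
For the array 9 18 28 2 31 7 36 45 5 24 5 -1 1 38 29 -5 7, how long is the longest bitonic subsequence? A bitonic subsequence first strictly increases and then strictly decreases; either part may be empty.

10

Let inc[i] be the LIS ending at i and dec[i] the longest strictly decreasing subsequence starting at i. inc = [1, 2, 3, 1, 4, 2, 5, 6, 2, 3, 2, 1, 2, 6, 4, 1, 3], dec = [5, 5, 5, 3, 5, 4, 5, 5, 3, 4, 3, 2, 2, 3, 2, 1, 1].
max_i inc[i]+dec[i]−1 = 10, with one witness 9, 18, 28, 31, 36, 45, 24, 5, 1, -5.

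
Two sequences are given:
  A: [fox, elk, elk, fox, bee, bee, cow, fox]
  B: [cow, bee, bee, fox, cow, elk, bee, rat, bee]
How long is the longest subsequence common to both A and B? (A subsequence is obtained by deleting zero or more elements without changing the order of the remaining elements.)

4

A longest common subsequence is fox, elk, bee, bee (length 4); the LCS DP confirms no longer common subsequence exists.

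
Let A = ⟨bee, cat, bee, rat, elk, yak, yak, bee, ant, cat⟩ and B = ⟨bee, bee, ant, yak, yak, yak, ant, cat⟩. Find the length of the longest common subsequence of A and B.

A longest common subsequence is bee, bee, yak, yak, ant, cat (length 6); the LCS DP confirms no longer common subsequence exists.

6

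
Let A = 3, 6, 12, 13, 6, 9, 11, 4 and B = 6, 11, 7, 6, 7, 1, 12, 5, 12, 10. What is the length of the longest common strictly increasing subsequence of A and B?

A longest common strictly increasing subsequence is 6, 11 (length 2); it appears in order in both A and B, and no longer such subsequence exists.

2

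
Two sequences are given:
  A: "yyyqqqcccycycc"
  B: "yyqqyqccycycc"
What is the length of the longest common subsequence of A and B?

12

Backtracking the LCS table gives one alignment: y (A2,B1) → y (A3,B2) → q (A4,B3) → q (A5,B4) → q (A6,B6) → c (A8,B7) → c (A9,B8) → y (A10,B9) → c (A11,B10) → y (A12,B11) → c (A13,B12) → c (A14,B13).
So the longest common subsequence has length 12.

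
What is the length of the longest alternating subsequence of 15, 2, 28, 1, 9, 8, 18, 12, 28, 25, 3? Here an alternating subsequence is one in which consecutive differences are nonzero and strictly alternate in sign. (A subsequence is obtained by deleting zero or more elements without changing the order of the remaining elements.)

Track the best alternating length ending on an up-step vs a down-step at each position: up/down = 1/1, 1/2, 3/1, 1/4, 5/4, 5/6, 7/4, 7/8, 9/1, 9/10, 5/10.
The maximum over both is 10; one such subsequence is 15, 2, 28, 1, 9, 8, 18, 12, 28, 25.

10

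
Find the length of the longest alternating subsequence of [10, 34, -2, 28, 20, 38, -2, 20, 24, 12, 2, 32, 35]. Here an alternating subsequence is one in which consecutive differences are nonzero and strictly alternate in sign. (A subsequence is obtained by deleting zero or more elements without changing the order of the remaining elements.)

A longest alternating subsequence is 10, 34, -2, 28, 20, 38, -2, 20, 12, 32 (positions 1,2,3,4,5,6,7,8,10,12); its 9 consecutive differences strictly alternate in sign, and length 10 is optimal.

10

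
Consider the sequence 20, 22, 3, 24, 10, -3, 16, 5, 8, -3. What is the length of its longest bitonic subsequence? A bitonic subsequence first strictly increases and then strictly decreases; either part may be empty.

6

Let inc[i] be the LIS ending at i and dec[i] the longest strictly decreasing subsequence starting at i. inc = [1, 2, 1, 3, 2, 1, 3, 2, 3, 1], dec = [4, 4, 2, 4, 3, 1, 3, 2, 2, 1].
max_i inc[i]+dec[i]−1 = 6, with one witness 20, 22, 24, 16, 8, -3.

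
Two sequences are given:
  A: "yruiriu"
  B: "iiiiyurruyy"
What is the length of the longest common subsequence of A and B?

4

Backtracking the LCS table gives one alignment: y (A1,B5) → r (A2,B7) → r (A5,B8) → u (A7,B9).
So the longest common subsequence has length 4.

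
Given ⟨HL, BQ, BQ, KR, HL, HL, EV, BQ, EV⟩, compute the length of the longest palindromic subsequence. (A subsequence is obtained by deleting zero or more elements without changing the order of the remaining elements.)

4

One longest palindromic subsequence is BQ HL HL BQ (positions 3,5,6,8); it reads the same forward and backward, and the interval DP gives dp[1][9] = 4.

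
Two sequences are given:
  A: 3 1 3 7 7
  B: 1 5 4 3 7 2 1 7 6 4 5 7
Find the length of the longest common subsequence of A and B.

A longest common subsequence is 3, 1, 7, 7 (length 4); the LCS DP confirms no longer common subsequence exists.

4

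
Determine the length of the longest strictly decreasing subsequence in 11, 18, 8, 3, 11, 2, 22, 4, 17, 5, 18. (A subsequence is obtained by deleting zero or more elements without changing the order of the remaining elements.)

4

One longest decreasing subsequence is 11, 8, 3, 2 (positions 1,3,4,6), of length 4; no longer one exists.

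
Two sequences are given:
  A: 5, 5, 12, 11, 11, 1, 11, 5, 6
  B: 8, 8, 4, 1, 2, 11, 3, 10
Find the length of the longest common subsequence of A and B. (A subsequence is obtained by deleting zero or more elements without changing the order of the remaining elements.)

2

A longest common subsequence is 1, 11 (length 2); the LCS DP confirms no longer common subsequence exists.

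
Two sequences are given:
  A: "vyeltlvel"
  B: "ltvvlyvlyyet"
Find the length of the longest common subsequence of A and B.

Backtracking the LCS table gives one alignment: l (A4,B1) → t (A5,B2) → l (A6,B5) → v (A7,B7) → e (A8,B11).
So the longest common subsequence has length 5.

5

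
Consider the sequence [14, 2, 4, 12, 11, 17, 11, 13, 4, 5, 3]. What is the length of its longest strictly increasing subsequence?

One longest increasing subsequence is 2, 4, 12, 17 (positions 2,3,4,6), of length 4; no longer one exists.

4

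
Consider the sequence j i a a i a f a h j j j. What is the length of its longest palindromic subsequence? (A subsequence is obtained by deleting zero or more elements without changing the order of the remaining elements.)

7

Using dp[i][j] = 2 + dp[i+1][j−1] if the ends match, else max(dp[i+1][j], dp[i][j−1]):
dp[1][12] = 7. A witness is jaaiaaj at positions 1,3,4,5,6,8,12.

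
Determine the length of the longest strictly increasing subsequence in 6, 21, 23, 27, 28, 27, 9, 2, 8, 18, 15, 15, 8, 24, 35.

6

One longest increasing subsequence is 6, 21, 23, 27, 28, 35 (positions 1,2,3,4,5,15), of length 6; no longer one exists.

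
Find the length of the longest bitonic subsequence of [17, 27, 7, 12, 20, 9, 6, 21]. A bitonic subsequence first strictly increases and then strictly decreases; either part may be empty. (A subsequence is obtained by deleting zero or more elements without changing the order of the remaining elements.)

One longest bitonic subsequence is 17, 27, 20, 9, 6 (positions 1,2,5,6,7): it rises to 27 then falls. Length 5 is optimal.

5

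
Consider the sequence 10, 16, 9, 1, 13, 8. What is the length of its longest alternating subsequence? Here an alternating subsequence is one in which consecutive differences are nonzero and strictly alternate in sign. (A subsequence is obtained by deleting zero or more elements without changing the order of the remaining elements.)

5

A longest alternating subsequence is 10, 16, 9, 13, 8 (positions 1,2,3,5,6); its 4 consecutive differences strictly alternate in sign, and length 5 is optimal.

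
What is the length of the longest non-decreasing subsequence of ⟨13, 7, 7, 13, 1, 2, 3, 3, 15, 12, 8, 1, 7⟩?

Scanning left to right, the best length ending at each element is: 13→1, 7→1, 7→2, 13→3, 1→1, 2→2, 3→3, 3→4, 15→5, 12→5, 8→5, 1→2, 7→5.
So the longest non-decreasing subsequence has length 5, e.g. 1, 2, 3, 3, 15.

5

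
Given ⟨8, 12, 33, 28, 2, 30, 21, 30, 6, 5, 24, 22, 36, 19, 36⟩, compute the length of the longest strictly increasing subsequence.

Let dp[i] be the longest increasing subsequence ending at position i. Then dp = [1, 2, 3, 3, 1, 4, 3, 4, 2, 2, 4, 4, 5, 3, 5].
The maximum is 5; one witness is 8, 12, 28, 30, 36 at positions 1,2,4,6,13.

5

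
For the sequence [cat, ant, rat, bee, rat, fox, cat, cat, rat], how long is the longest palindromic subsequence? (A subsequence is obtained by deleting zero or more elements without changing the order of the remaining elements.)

5

One longest palindromic subsequence is cat rat bee rat cat (positions 1,3,4,5,8); it reads the same forward and backward, and the interval DP gives dp[1][9] = 5.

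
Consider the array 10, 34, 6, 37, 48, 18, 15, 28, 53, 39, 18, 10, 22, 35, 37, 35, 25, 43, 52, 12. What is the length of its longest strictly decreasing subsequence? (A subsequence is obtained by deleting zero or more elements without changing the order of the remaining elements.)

6

Let dp[i] be the longest decreasing subsequence ending at position i. Then dp = [1, 1, 2, 1, 1, 2, 3, 2, 1, 2, 3, 4, 3, 3, 3, 4, 5, 2, 2, 6].
The maximum is 6; one witness is 48, 39, 37, 35, 25, 12 at positions 5,10,15,16,17,20.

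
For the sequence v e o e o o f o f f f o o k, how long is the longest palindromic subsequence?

One longest palindromic subsequence is ooffffoo (positions 5,6,7,9,10,11,12,13); it reads the same forward and backward, and the interval DP gives dp[1][14] = 8.

8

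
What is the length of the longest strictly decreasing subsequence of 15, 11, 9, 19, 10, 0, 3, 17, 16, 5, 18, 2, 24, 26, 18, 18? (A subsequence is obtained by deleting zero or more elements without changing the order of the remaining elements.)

Scanning left to right, the best length ending at each element is: 15→1, 11→2, 9→3, 19→1, 10→3, 0→4, 3→4, 17→2, 16→3, 5→4, 18→2, 2→5, 24→1, 26→1, 18→2, 18→2.
So the longest decreasing subsequence has length 5, e.g. 15, 11, 9, 3, 2.

5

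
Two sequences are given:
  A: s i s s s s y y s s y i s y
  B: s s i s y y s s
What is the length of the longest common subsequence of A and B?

7

Backtracking the LCS table gives one alignment: s (A1,B2) → i (A2,B3) → s (A6,B4) → y (A7,B5) → y (A8,B6) → s (A10,B7) → s (A13,B8).
So the longest common subsequence has length 7.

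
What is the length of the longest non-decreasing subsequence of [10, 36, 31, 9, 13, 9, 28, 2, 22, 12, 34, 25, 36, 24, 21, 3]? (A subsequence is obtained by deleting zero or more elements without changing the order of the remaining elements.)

One longest non-decreasing subsequence is 10, 13, 28, 34, 36 (positions 1,5,7,11,13), of length 5; no longer one exists.

5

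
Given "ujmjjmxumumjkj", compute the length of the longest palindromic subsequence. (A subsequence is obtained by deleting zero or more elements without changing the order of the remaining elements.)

One longest palindromic subsequence is jjmumumjj (positions 2,5,6,8,9,10,11,12,14); it reads the same forward and backward, and the interval DP gives dp[1][14] = 9.

9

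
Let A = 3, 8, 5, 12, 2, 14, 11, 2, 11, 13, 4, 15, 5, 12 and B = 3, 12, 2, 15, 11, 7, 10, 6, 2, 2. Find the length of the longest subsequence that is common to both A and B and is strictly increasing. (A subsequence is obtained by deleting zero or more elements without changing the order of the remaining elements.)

3

For each value that appears in both, track the longest common increasing run ending there.
The best achievable length is 3; one witness is 3, 12, 15 (A-positions 1,4,12, B-positions 1,2,4).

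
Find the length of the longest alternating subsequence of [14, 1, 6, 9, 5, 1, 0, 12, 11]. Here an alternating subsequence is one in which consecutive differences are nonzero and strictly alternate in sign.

6

A longest alternating subsequence is 14, 1, 6, 5, 12, 11 (positions 1,2,3,5,8,9); its 5 consecutive differences strictly alternate in sign, and length 6 is optimal.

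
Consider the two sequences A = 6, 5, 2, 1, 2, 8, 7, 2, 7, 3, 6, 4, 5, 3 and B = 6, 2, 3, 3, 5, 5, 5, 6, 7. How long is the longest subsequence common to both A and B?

Backtracking the LCS table gives one alignment: 6 (A1,B1) → 2 (A3,B2) → 3 (A10,B4) → 6 (A11,B8).
So the longest common subsequence has length 4.

4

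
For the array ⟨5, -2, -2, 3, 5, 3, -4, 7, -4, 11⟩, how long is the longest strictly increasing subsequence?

Let dp[i] be the longest increasing subsequence ending at position i. Then dp = [1, 1, 1, 2, 3, 2, 1, 4, 1, 5].
The maximum is 5; one witness is -2, 3, 5, 7, 11 at positions 2,4,5,8,10.

5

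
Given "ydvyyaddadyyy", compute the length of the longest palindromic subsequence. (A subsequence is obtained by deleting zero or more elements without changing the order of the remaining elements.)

10

Using dp[i][j] = 2 + dp[i+1][j−1] if the ends match, else max(dp[i+1][j], dp[i][j−1]):
dp[1][13] = 10. A witness is yyyaddayyy at positions 1,4,5,6,7,8,9,11,12,13.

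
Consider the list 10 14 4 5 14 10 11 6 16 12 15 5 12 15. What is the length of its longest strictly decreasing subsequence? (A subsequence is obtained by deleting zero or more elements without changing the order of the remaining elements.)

4

Let dp[i] be the longest decreasing subsequence ending at position i. Then dp = [1, 1, 2, 2, 1, 2, 2, 3, 1, 2, 2, 4, 3, 2].
The maximum is 4; one witness is 14, 10, 6, 5 at positions 2,6,8,12.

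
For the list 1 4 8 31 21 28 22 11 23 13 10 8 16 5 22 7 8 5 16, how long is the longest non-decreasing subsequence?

Scanning left to right, the best length ending at each element is: 1→1, 4→2, 8→3, 31→4, 21→4, 28→5, 22→5, 11→4, 23→6, 13→5, 10→4, 8→4, 16→6, 5→3, 22→7, 7→4, 8→5, 5→4, 16→7.
So the longest non-decreasing subsequence has length 7, e.g. 1, 4, 8, 11, 13, 16, 22.

7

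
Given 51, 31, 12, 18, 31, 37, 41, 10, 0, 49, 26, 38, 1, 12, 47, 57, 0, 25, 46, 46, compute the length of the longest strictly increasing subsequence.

7

Let dp[i] be the longest increasing subsequence ending at position i. Then dp = [1, 1, 1, 2, 3, 4, 5, 1, 1, 6, 3, 5, 2, 3, 6, 7, 1, 4, 6, 6].
The maximum is 7; one witness is 12, 18, 31, 37, 41, 49, 57 at positions 3,4,5,6,7,10,16.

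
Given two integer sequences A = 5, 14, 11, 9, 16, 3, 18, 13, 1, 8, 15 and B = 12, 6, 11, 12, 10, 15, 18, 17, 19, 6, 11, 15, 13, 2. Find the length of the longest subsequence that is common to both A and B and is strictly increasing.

For each value that appears in both, track the longest common increasing run ending there.
The best achievable length is 2; one witness is 11, 15 (A-positions 3,11, B-positions 3,6).

2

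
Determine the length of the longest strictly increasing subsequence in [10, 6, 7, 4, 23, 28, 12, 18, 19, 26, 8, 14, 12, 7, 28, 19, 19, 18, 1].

7

One longest increasing subsequence is 6, 7, 12, 18, 19, 26, 28 (positions 2,3,7,8,9,10,15), of length 7; no longer one exists.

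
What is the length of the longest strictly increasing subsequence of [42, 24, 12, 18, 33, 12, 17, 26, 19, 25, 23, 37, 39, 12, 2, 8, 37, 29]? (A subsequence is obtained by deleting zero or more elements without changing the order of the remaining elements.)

One longest increasing subsequence is 12, 18, 19, 25, 37, 39 (positions 3,4,9,10,12,13), of length 6; no longer one exists.

6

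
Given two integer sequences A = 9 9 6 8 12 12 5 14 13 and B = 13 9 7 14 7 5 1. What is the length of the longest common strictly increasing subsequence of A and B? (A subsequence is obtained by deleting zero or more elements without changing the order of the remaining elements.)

2

For each value that appears in both, track the longest common increasing run ending there.
The best achievable length is 2; one witness is 9, 14 (A-positions 1,8, B-positions 2,4).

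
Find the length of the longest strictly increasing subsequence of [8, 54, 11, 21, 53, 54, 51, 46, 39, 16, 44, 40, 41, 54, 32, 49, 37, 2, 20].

Let dp[i] be the longest increasing subsequence ending at position i. Then dp = [1, 2, 2, 3, 4, 5, 4, 4, 4, 3, 5, 5, 6, 7, 4, 7, 5, 1, 4].
The maximum is 7; one witness is 8, 11, 21, 39, 40, 41, 54 at positions 1,3,4,9,12,13,14.

7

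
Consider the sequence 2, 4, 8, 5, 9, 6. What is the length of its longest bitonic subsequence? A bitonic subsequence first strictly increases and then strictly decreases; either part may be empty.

One longest bitonic subsequence is 2, 4, 8, 9, 6 (positions 1,2,3,5,6): it rises to 9 then falls. Length 5 is optimal.

5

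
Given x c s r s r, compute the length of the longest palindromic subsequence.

3

One longest palindromic subsequence is rsr (positions 4,5,6); it reads the same forward and backward, and the interval DP gives dp[1][6] = 3.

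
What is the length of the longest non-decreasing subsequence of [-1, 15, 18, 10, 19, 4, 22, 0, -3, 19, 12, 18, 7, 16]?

One longest non-decreasing subsequence is -1, 15, 18, 19, 22 (positions 1,2,3,5,7), of length 5; no longer one exists.

5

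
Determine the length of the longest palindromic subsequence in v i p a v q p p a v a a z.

One longest palindromic subsequence is avppva (positions 4,5,7,8,10,12); it reads the same forward and backward, and the interval DP gives dp[1][13] = 6.

6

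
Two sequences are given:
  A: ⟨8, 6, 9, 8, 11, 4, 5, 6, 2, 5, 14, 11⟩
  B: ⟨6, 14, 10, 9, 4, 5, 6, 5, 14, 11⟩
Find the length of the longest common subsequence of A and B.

A longest common subsequence is 6, 9, 4, 5, 6, 5, 14, 11 (length 8); the LCS DP confirms no longer common subsequence exists.

8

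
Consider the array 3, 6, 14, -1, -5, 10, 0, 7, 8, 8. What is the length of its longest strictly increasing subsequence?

One longest increasing subsequence is 3, 6, 7, 8 (positions 1,2,8,9), of length 4; no longer one exists.

4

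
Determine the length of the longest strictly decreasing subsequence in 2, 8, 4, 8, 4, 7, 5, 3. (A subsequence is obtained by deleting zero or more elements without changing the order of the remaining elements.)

4

Let dp[i] be the longest decreasing subsequence ending at position i. Then dp = [1, 1, 2, 1, 2, 2, 3, 4].
The maximum is 4; one witness is 8, 7, 5, 3 at positions 2,6,7,8.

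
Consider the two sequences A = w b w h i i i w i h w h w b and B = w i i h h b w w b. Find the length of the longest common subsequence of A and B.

Backtracking the LCS table gives one alignment: w (A3,B1) → i (A5,B2) → i (A6,B3) → h (A10,B5) → w (A11,B7) → w (A13,B8) → b (A14,B9).
So the longest common subsequence has length 7.

7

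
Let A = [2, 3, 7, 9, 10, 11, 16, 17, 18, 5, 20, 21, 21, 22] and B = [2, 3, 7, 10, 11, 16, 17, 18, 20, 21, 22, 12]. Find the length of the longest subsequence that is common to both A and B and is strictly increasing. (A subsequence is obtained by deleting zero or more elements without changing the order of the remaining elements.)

For each value that appears in both, track the longest common increasing run ending there.
The best achievable length is 11; one witness is 2, 3, 7, 10, 11, 16, 17, 18, 20, 21, 22 (A-positions 1,2,3,5,6,7,8,9,11,12,14, B-positions 1,2,3,4,5,6,7,8,9,10,11).

11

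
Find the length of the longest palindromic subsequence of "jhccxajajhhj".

Using dp[i][j] = 2 + dp[i+1][j−1] if the ends match, else max(dp[i+1][j], dp[i][j−1]):
dp[1][12] = 7. A witness is jhjajhj at positions 1,2,7,8,9,11,12.

7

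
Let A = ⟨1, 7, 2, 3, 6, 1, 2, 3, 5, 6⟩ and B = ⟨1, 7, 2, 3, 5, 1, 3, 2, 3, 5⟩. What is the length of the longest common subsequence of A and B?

Backtracking the LCS table gives one alignment: 1 (A1,B1) → 7 (A2,B2) → 2 (A3,B3) → 3 (A4,B4) → 1 (A6,B6) → 2 (A7,B8) → 3 (A8,B9) → 5 (A9,B10).
So the longest common subsequence has length 8.

8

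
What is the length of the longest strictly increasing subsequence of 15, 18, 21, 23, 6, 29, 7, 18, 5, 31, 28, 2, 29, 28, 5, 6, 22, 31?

Let dp[i] be the longest increasing subsequence ending at position i. Then dp = [1, 2, 3, 4, 1, 5, 2, 3, 1, 6, 5, 1, 6, 5, 2, 3, 4, 7].
The maximum is 7; one witness is 15, 18, 21, 23, 28, 29, 31 at positions 1,2,3,4,11,13,18.

7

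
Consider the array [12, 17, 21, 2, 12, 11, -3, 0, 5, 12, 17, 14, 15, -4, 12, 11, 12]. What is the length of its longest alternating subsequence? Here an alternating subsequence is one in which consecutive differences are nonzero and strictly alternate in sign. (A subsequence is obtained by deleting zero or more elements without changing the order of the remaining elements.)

12

A longest alternating subsequence is 12, 17, 2, 12, 11, 17, 14, 15, -4, 12, 11, 12 (positions 1,2,4,5,6,11,12,13,14,15,16,17); its 11 consecutive differences strictly alternate in sign, and length 12 is optimal.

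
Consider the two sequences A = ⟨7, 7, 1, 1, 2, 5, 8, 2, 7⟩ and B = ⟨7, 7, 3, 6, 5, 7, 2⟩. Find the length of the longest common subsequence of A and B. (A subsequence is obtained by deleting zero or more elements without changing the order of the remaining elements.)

A longest common subsequence is 7, 7, 5, 2 (length 4); the LCS DP confirms no longer common subsequence exists.

4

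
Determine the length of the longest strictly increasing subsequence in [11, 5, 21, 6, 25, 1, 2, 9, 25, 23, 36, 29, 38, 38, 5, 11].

One longest increasing subsequence is 5, 6, 9, 25, 36, 38 (positions 2,4,8,9,11,13), of length 6; no longer one exists.

6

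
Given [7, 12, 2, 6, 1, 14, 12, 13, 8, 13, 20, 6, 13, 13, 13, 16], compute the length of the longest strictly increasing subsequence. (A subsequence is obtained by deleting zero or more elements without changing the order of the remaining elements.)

5

Scanning left to right, the best length ending at each element is: 7→1, 12→2, 2→1, 6→2, 1→1, 14→3, 12→3, 13→4, 8→3, 13→4, 20→5, 6→2, 13→4, 13→4, 13→4, 16→5.
So the longest increasing subsequence has length 5, e.g. 2, 6, 12, 13, 20.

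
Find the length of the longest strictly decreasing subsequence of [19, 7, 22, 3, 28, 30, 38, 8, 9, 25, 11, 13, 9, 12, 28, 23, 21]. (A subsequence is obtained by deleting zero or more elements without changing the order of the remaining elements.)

Scanning left to right, the best length ending at each element is: 19→1, 7→2, 22→1, 3→3, 28→1, 30→1, 38→1, 8→2, 9→2, 25→2, 11→3, 13→3, 9→4, 12→4, 28→2, 23→3, 21→4.
So the longest decreasing subsequence has length 4, e.g. 28, 25, 11, 9.

4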